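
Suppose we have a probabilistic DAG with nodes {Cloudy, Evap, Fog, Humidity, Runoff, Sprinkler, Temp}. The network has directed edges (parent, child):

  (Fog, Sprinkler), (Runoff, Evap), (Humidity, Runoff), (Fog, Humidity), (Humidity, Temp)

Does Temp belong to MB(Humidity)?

Temp is a child of Humidity.
So Temp ∈ MB(Humidity).

Yes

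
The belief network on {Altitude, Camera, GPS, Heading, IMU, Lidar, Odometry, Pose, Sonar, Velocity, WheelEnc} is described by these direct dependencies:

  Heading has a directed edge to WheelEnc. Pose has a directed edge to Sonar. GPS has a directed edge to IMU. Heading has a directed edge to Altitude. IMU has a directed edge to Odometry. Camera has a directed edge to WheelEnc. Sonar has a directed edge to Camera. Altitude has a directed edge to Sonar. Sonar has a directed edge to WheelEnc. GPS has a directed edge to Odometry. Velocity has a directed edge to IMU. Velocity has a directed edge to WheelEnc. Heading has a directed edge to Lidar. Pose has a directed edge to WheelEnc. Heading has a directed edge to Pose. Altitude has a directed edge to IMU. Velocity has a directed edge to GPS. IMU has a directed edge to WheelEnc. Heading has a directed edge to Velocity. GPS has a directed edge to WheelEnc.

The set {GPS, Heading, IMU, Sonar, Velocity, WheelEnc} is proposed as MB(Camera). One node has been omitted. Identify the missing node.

Pose

The Markov blanket of a node is its parents, its children, and the other parents of its children.
Parents of Camera: Sonar.
Camera's children: WheelEnc.
For each child, the remaining parents (spouses of Camera):
  WheelEnc's other parents are GPS, Heading, IMU, Pose, Sonar, Velocity.
MB(Camera) = {GPS, Heading, IMU, Pose, Sonar, Velocity, WheelEnc}.
Comparing with the claimed set, Pose is missing.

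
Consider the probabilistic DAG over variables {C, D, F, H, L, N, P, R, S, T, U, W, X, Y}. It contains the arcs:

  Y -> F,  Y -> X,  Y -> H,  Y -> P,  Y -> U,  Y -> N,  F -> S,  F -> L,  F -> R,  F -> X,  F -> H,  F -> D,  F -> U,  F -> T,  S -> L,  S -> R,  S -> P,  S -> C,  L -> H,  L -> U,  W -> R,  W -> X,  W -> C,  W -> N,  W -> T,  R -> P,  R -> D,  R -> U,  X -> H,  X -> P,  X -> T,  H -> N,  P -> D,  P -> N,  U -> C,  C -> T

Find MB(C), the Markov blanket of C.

C's children: T.
C's parents: S, U, W.
Parents of each child, excluding C:
  T's other parents are F, W, X.
Taking the union gives {F, S, T, U, W, X}.

{F, S, T, U, W, X}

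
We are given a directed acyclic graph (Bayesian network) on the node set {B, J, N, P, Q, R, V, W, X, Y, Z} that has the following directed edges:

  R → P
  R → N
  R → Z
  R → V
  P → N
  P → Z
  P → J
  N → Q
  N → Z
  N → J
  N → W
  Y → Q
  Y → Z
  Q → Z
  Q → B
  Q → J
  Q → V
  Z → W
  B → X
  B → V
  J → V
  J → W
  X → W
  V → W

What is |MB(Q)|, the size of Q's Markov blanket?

8

Parents of Q: N, Y.
Children of Q: B, J, V, Z.
For each child, the remaining parents (spouses of Q):
  Z: N, P, R, Y
  B: —
  J: N, P
  V: B, J, R
MB(Q) = {B, J, N, P, R, V, Y, Z}, which has 8 nodes.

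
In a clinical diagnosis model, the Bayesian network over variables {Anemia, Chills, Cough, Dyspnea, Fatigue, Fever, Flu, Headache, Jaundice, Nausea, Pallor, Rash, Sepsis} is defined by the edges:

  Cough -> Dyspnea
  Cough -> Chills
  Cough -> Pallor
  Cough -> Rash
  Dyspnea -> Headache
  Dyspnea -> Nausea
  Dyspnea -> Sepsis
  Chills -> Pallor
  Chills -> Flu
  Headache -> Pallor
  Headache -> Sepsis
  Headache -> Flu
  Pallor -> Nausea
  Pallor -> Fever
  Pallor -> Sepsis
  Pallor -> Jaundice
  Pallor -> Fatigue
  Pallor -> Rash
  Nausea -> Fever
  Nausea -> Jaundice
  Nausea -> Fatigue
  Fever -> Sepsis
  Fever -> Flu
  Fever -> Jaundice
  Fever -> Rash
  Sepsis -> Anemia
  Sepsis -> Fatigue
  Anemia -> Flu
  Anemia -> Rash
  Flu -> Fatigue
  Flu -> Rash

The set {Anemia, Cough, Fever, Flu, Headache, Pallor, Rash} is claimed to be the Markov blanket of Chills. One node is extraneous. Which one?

Rash

The Markov blanket of a node is its parents, its children, and the other parents of its children.
Parents of Chills: Cough.
Ch(Chills) = {Flu, Pallor}.
Co-parents of Chills (other parents of its children):
  Pallor also has parents Cough, Headache.
  Flu's other parents are Anemia, Fever, Headache.
MB(Chills) = {Anemia, Cough, Fever, Flu, Headache, Pallor}.
Rash is neither a parent, child, nor co-parent of Chills, so it does not belong.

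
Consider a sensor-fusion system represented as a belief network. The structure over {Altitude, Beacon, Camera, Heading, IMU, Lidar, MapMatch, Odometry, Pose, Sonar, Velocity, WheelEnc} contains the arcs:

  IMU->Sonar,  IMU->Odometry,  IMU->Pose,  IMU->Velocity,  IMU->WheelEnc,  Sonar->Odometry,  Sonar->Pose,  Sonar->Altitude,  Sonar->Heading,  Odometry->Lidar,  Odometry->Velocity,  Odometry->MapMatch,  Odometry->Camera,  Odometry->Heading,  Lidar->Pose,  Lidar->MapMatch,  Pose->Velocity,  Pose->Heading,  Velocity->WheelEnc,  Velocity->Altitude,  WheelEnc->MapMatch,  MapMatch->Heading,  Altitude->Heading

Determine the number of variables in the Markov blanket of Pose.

The Markov blanket of a node is its parents, its children, and the other parents of its children.
Pose's parents: IMU, Lidar, Sonar.
Ch(Pose) = {Heading, Velocity}.
For each child, the remaining parents (spouses of Pose):
  Velocity also has parents IMU, Odometry.
  Heading's other parents are Altitude, MapMatch, Odometry, Sonar.
MB(Pose) = {Altitude, Heading, IMU, Lidar, MapMatch, Odometry, Sonar, Velocity}, which has 8 nodes.

8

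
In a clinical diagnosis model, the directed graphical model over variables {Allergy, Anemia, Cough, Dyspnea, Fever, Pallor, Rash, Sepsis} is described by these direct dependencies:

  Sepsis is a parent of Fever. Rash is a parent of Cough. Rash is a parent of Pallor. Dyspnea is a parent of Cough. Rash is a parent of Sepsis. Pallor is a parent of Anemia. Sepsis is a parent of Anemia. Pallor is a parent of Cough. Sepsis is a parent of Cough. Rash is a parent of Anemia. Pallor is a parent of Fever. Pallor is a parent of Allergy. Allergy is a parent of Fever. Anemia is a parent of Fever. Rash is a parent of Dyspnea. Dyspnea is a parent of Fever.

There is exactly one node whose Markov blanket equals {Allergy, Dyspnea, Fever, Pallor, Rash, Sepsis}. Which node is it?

The target node must have every member of {Allergy, Dyspnea, Fever, Pallor, Rash, Sepsis} as a parent, child, or co-parent, and no others.
Parents of Anemia: Pallor, Rash, Sepsis; children: Fever; co-parents: Allergy, Dyspnea, Pallor, Sepsis.
These exactly cover the given set, so the node is Anemia.

Anemia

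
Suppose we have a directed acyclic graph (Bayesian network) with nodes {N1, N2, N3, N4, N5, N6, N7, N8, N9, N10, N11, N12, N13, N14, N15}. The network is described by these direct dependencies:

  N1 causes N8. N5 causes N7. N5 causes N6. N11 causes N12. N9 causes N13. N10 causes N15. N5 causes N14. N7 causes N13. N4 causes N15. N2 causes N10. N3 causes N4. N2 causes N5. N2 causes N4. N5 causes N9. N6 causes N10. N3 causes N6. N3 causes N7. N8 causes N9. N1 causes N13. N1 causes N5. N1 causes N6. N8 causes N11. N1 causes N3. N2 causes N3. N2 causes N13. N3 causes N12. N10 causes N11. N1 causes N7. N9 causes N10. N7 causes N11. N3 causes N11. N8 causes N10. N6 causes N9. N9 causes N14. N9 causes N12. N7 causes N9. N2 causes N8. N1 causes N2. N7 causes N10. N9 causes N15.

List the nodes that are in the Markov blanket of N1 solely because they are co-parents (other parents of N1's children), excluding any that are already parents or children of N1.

Children of N1: N2, N3, N5, N6, N7, N8, N13.
  N2 has no other parent.
  parents(N3) \ {N1} = {N2}.
  parents(N5) \ {N1} = {N2}.
  N6 also has parents N3, N5.
  parents(N7) \ {N1} = {N3, N5}.
  parents(N8) \ {N1} = {N2}.
  N13's other parents are N2, N7, N9.
Excluding nodes already adjacent to N1 (N2, N3, N5, N6, N7, N8, N13), the co-parent-only contribution is {N9}.

{N9}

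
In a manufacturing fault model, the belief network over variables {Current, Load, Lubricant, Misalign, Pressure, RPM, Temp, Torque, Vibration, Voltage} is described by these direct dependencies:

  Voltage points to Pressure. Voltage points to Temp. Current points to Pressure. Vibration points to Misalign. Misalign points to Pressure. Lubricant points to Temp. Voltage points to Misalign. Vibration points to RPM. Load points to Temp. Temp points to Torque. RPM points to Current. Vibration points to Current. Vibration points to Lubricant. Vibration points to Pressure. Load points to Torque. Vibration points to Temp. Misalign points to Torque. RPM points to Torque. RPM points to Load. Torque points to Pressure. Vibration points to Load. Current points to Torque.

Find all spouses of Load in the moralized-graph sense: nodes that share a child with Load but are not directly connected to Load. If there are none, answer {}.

{Current, Lubricant, Misalign, Voltage}

Children of Load: Temp, Torque.
  Temp also has parents Lubricant, Vibration, Voltage.
  parents(Torque) \ {Load} = {Current, Misalign, RPM, Temp}.
Excluding nodes already adjacent to Load (RPM, Temp, Torque, Vibration), the co-parent-only contribution is {Current, Lubricant, Misalign, Voltage}.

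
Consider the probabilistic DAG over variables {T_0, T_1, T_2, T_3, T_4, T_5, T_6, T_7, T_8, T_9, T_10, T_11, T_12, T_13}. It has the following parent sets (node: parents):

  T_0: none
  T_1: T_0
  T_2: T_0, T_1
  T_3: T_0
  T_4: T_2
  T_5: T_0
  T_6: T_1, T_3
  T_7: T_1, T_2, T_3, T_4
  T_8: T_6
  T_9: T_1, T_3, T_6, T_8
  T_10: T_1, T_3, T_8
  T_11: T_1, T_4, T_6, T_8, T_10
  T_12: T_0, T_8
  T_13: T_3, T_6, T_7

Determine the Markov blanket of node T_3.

T_3's children: T_6, T_7, T_9, T_10, T_13.
Parents of T_3: T_0.
For each child, the remaining parents (spouses of T_3):
  T_6: T_1
  T_7: T_1, T_2, T_4
  T_9: T_1, T_6, T_8
  T_10: T_1, T_8
  T_13: T_6, T_7
Taking the union gives {T_0, T_1, T_2, T_4, T_6, T_7, T_8, T_9, T_10, T_13}.

{T_0, T_1, T_2, T_4, T_6, T_7, T_8, T_9, T_10, T_13}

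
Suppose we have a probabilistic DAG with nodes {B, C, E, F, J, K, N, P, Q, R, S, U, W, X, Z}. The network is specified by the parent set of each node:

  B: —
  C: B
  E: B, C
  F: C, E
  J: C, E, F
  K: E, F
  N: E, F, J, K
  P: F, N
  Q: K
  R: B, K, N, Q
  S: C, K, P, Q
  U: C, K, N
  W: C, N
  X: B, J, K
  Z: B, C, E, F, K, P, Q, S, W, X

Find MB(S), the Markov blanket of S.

S has parents C, K, P, Q.
S's children: Z.
For each child, the remaining parents (spouses of S):
  Z also has parents B, C, E, F, K, P, Q, W, X.
Taking the union gives {B, C, E, F, K, P, Q, W, X, Z}.

{B, C, E, F, K, P, Q, W, X, Z}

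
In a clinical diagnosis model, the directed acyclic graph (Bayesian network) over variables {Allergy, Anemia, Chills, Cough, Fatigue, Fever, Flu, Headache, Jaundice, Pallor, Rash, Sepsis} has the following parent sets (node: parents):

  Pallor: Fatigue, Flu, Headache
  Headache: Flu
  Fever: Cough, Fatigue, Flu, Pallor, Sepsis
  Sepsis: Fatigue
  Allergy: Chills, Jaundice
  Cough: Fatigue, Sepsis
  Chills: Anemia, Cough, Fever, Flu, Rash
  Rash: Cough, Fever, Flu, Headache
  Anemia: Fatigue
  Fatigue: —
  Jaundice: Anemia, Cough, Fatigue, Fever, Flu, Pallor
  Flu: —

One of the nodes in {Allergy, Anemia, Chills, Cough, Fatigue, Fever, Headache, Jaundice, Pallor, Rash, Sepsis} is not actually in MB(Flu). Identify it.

Flu's parents: none.
Ch(Flu) = {Chills, Fever, Headache, Jaundice, Pallor, Rash}.
Parents of each child, excluding Flu:
  Headache: no additional parents.
  parents(Pallor) \ {Flu} = {Fatigue, Headache}.
  Fever's other parents are Cough, Fatigue, Pallor, Sepsis.
  parents(Rash) \ {Flu} = {Cough, Fever, Headache}.
  parents(Chills) \ {Flu} = {Anemia, Cough, Fever, Rash}.
  Jaundice also has parents Anemia, Cough, Fatigue, Fever, Pallor.
MB(Flu) = {Anemia, Chills, Cough, Fatigue, Fever, Headache, Jaundice, Pallor, Rash, Sepsis}.
Allergy is neither a parent, child, nor co-parent of Flu, so it does not belong.

Allergy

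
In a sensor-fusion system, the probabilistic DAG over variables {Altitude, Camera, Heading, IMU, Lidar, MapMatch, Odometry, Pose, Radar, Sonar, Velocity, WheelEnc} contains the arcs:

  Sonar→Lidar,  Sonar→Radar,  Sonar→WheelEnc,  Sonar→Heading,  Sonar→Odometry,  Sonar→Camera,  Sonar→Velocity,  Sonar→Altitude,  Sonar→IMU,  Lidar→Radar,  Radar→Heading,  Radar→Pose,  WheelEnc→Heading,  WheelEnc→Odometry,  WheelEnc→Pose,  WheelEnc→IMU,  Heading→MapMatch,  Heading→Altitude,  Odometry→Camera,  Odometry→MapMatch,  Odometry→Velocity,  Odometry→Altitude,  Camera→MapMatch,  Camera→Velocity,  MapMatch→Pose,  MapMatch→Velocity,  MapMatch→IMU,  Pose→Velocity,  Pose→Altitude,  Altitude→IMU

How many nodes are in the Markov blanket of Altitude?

The Markov blanket of a node is its parents, its children, and the other parents of its children.
Children of Altitude: IMU.
Parents of Altitude: Heading, Odometry, Pose, Sonar.
Co-parents of Altitude (other parents of its children):
  IMU also has parents MapMatch, Sonar, WheelEnc.
MB(Altitude) = {Heading, IMU, MapMatch, Odometry, Pose, Sonar, WheelEnc}, which has 7 nodes.

7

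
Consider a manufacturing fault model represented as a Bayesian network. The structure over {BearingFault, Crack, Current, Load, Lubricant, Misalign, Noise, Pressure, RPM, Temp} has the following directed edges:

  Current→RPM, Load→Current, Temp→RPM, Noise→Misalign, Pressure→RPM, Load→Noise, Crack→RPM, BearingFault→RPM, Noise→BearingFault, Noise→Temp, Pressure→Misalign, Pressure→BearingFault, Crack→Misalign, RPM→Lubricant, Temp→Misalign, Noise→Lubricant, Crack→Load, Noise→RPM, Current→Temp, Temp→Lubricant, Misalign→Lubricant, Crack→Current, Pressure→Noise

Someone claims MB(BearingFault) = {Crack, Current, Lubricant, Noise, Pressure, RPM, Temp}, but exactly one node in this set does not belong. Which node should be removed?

BearingFault's children: RPM.
Parents of BearingFault: Noise, Pressure.
Co-parents of BearingFault (other parents of its children):
  RPM also has parents Crack, Current, Noise, Pressure, Temp.
MB(BearingFault) = {Crack, Current, Noise, Pressure, RPM, Temp}.
Lubricant is neither a parent, child, nor co-parent of BearingFault, so it does not belong.

Lubricant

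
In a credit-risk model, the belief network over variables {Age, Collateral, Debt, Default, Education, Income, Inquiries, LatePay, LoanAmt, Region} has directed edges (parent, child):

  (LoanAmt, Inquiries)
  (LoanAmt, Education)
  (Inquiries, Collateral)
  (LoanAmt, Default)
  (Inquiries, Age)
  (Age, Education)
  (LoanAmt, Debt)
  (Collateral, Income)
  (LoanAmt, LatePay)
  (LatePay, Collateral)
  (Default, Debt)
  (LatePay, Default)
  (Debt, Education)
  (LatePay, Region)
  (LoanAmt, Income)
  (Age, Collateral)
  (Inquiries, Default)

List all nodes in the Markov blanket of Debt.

{Age, Default, Education, LoanAmt}

By definition, MB(Debt) is built from Debt's parents, Debt's children, and the co-parents of Debt.
Pa(Debt) = {Default, LoanAmt}.
Debt has child Education.
Co-parents of Debt (other parents of its children):
  Education's other parents are Age, LoanAmt.
So the Markov blanket of Debt is {Age, Default, Education, LoanAmt}.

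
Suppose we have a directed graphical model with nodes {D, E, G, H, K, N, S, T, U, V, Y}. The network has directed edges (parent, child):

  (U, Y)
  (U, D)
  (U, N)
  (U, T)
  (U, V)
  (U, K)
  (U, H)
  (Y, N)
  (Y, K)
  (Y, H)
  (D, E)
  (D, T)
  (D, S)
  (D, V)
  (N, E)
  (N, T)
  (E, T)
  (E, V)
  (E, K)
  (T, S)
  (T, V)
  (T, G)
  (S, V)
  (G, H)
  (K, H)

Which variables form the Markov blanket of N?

Ch(N) = {E, T}.
N's parents: U, Y.
Parents of each child, excluding N:
  E: D
  T: D, E, U
Union: {U, Y} ∪ {E, T} ∪ {D, E, U} = {D, E, T, U, Y}.

{D, E, T, U, Y}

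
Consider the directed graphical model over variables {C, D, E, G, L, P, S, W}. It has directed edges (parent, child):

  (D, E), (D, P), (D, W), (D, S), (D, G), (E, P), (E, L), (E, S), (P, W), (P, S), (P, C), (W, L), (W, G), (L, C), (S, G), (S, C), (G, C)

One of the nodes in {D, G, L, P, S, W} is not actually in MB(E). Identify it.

Children of E: L, P, S.
E's parents: D.
Other parents of E's children:
  P: D
  L: W
  S: D, P
MB(E) = {D, L, P, S, W}.
G is neither a parent, child, nor co-parent of E, so it does not belong.

G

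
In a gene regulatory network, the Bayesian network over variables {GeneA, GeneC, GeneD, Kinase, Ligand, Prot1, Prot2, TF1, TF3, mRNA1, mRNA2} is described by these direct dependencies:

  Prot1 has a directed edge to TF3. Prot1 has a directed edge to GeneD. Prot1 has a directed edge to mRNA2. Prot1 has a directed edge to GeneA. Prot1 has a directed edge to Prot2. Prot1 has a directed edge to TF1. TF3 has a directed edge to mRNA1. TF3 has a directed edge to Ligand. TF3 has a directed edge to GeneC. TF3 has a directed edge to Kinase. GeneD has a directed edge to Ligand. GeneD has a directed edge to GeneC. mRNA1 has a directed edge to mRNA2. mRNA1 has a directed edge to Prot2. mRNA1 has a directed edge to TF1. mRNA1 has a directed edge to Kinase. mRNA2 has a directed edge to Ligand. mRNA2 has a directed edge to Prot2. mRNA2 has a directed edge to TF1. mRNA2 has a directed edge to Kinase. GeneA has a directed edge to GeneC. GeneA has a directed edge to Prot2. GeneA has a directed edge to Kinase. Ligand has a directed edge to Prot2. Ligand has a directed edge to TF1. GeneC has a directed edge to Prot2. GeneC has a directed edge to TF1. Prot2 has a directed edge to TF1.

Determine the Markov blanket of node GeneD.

{GeneA, GeneC, Ligand, Prot1, TF3, mRNA2}

A node's Markov blanket = Pa ∪ Ch ∪ (parents of Ch other than the node itself).
Pa(GeneD) = {Prot1}.
GeneD's children: GeneC, Ligand.
Co-parents of GeneD (other parents of its children):
  Ligand: TF3, mRNA2
  GeneC: GeneA, TF3
Union: {Prot1} ∪ {GeneC, Ligand} ∪ {GeneA, TF3, mRNA2} = {GeneA, GeneC, Ligand, Prot1, TF3, mRNA2}.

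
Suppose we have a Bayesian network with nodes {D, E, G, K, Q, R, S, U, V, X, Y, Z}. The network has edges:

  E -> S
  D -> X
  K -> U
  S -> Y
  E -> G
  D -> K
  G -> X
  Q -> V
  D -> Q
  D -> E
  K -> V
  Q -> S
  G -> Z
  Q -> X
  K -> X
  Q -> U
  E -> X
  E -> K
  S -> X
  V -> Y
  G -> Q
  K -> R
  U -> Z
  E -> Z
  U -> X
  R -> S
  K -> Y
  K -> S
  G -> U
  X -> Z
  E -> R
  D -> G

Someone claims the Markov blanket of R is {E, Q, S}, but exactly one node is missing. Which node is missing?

K

A node's Markov blanket = Pa ∪ Ch ∪ (parents of Ch other than the node itself).
Pa(R) = {E, K}.
Children of R: S.
Co-parents of R (other parents of its children):
  S also has parents E, K, Q.
MB(R) = {E, K, Q, S}.
Comparing with the claimed set, K is missing.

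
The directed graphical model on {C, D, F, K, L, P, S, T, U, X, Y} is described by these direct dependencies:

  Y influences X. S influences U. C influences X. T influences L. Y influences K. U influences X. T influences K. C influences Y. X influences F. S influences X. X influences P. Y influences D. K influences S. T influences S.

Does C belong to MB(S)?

C is a co-parent of S: both are parents of X.
So C ∈ MB(S).

Yes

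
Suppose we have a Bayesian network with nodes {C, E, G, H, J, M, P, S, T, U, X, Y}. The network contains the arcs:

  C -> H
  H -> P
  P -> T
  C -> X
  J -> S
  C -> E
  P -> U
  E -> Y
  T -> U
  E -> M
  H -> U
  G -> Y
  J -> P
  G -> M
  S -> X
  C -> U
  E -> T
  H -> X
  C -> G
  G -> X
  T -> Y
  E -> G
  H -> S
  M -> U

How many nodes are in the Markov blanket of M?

7

Ch(M) = {U}.
Parents of M: E, G.
Other parents of M's children:
  U also has parents C, H, P, T.
MB(M) = {C, E, G, H, P, T, U}, which has 7 nodes.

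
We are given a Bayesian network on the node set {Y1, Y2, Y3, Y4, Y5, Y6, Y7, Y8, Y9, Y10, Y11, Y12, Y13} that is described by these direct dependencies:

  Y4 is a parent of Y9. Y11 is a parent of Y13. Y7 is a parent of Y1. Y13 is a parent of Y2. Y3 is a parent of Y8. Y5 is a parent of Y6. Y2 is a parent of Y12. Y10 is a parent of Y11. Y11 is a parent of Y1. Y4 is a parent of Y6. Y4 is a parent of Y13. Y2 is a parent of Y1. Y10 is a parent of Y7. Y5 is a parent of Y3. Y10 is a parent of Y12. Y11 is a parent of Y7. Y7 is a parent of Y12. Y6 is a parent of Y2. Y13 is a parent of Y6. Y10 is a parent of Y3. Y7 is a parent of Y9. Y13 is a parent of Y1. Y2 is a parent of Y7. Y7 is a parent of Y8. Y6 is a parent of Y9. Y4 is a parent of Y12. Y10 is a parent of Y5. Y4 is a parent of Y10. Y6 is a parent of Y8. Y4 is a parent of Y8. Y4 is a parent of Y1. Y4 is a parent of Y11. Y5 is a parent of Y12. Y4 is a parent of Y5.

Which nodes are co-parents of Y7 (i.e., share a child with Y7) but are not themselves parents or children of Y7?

{Y3, Y4, Y5, Y6, Y13}

Children of Y7: Y1, Y8, Y9, Y12.
  parents(Y1) \ {Y7} = {Y2, Y4, Y11, Y13}.
  Y8 also has parents Y3, Y4, Y6.
  Y9's other parents are Y4, Y6.
  parents(Y12) \ {Y7} = {Y2, Y4, Y5, Y10}.
Excluding nodes already adjacent to Y7 (Y1, Y2, Y8, Y9, Y10, Y11, Y12), the co-parent-only contribution is {Y3, Y4, Y5, Y6, Y13}.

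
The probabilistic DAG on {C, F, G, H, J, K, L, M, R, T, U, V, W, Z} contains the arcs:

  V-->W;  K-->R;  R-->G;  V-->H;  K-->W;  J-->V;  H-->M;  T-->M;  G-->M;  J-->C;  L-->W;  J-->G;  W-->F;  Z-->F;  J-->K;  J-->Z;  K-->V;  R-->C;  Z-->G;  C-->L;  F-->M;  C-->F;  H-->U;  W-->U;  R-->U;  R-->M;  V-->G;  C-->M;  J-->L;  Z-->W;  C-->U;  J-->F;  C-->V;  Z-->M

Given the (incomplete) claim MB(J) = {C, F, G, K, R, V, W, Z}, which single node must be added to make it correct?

L

A node's Markov blanket = Pa ∪ Ch ∪ (parents of Ch other than the node itself).
J has no parents.
Ch(J) = {C, F, G, K, L, V, Z}.
Co-parents of J (other parents of its children):
  K: —
  Z: —
  C: R
  V: C, K
  L: C
  G: R, V, Z
  F: C, W, Z
MB(J) = {C, F, G, K, L, R, V, W, Z}.
Comparing with the claimed set, L is missing.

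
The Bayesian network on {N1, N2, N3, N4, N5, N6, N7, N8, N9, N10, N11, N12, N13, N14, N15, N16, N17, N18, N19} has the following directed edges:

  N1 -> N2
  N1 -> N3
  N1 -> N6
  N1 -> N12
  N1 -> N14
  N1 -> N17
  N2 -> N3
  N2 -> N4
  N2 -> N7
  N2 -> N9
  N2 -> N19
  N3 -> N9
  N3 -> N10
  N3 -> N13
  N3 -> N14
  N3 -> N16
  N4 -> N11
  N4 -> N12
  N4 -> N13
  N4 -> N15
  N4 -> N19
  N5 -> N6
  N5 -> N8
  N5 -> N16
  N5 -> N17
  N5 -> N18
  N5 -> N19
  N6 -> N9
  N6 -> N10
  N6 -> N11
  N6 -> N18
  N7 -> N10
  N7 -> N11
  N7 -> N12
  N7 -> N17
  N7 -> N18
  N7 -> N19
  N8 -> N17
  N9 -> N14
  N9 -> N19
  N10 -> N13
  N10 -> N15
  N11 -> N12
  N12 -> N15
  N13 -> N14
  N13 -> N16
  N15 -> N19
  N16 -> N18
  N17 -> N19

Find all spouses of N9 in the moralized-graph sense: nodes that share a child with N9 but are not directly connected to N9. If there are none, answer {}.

{N1, N4, N5, N7, N13, N15, N17}

Children of N9: N14, N19.
  parents(N14) \ {N9} = {N1, N3, N13}.
  N19 also has parents N2, N4, N5, N7, N15, N17.
Excluding nodes already adjacent to N9 (N2, N3, N6, N14, N19), the co-parent-only contribution is {N1, N4, N5, N7, N13, N15, N17}.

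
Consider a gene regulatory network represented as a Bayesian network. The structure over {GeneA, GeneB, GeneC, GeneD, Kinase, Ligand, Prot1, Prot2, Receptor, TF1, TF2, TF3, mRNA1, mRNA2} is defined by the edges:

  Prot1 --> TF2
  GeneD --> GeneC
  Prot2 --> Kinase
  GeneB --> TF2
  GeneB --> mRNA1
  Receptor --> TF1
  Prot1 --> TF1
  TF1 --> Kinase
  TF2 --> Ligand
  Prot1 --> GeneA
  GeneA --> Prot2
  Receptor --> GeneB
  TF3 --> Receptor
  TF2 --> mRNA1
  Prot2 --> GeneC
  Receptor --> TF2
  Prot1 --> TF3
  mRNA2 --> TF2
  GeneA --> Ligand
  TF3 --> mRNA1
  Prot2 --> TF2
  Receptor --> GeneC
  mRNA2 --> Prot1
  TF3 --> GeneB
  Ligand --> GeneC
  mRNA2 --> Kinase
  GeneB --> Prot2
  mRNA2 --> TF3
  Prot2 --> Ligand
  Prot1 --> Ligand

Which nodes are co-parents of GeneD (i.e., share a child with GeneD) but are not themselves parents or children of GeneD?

{Ligand, Prot2, Receptor}

Children of GeneD: GeneC.
  GeneC: Ligand, Prot2, Receptor
Excluding nodes already adjacent to GeneD (GeneC), the co-parent-only contribution is {Ligand, Prot2, Receptor}.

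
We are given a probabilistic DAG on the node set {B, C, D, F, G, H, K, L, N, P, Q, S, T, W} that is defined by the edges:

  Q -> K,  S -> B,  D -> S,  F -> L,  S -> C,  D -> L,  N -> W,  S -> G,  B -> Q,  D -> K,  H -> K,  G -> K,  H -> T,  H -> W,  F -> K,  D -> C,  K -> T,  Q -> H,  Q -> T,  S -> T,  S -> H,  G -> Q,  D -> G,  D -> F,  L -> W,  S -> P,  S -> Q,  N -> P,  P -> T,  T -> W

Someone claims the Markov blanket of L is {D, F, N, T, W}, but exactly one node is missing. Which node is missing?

H

L has parents D, F.
L has child W.
For each child, the remaining parents (spouses of L):
  parents(W) \ {L} = {H, N, T}.
MB(L) = {D, F, H, N, T, W}.
Comparing with the claimed set, H is missing.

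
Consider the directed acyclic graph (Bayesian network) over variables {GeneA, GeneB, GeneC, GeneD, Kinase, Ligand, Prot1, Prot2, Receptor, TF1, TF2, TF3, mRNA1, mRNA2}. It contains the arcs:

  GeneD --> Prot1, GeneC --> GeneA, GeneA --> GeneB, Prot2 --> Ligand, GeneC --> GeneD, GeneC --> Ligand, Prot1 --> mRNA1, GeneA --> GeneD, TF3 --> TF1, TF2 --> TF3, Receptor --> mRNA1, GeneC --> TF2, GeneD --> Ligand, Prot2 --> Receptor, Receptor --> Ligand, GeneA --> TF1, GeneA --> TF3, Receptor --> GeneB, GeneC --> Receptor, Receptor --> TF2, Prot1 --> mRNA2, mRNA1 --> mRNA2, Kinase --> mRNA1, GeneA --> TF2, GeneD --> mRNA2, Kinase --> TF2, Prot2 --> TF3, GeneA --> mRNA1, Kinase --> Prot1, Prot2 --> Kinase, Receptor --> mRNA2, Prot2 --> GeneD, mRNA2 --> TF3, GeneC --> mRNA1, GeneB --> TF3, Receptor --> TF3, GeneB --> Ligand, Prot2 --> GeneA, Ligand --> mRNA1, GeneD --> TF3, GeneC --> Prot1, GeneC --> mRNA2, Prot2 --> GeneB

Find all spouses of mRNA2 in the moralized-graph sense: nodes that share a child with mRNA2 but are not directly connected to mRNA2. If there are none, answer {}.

Children of mRNA2: TF3.
  parents(TF3) \ {mRNA2} = {GeneA, GeneB, GeneD, Prot2, Receptor, TF2}.
Excluding nodes already adjacent to mRNA2 (GeneC, GeneD, Prot1, Receptor, TF3, mRNA1), the co-parent-only contribution is {GeneA, GeneB, Prot2, TF2}.

{GeneA, GeneB, Prot2, TF2}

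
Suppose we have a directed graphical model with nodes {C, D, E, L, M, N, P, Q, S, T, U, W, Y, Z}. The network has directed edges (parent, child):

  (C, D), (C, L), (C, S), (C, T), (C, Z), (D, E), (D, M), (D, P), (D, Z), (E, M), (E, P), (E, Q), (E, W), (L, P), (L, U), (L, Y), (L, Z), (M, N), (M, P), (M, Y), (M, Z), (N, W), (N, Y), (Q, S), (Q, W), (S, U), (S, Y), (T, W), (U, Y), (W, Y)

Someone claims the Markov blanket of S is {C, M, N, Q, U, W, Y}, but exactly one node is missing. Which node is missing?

L

S has children U, Y.
Parents of S: C, Q.
Co-parents of S (other parents of its children):
  U: L
  Y: L, M, N, U, W
MB(S) = {C, L, M, N, Q, U, W, Y}.
Comparing with the claimed set, L is missing.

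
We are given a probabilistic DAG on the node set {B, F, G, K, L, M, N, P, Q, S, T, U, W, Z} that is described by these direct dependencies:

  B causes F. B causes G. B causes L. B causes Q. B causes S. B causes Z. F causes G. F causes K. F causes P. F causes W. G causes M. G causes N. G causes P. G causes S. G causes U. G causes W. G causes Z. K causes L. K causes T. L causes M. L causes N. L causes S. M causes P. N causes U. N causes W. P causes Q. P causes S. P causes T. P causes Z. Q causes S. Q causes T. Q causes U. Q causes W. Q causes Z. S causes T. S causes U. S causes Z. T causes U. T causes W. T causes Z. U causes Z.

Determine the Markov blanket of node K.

By definition, MB(K) is built from K's parents, K's children, and the co-parents of K.
Ch(K) = {L, T}.
Parents of K: F.
For each child, the remaining parents (spouses of K):
  L's other parent is B.
  parents(T) \ {K} = {P, Q, S}.
MB(K) = {B, F, L, P, Q, S, T}.

{B, F, L, P, Q, S, T}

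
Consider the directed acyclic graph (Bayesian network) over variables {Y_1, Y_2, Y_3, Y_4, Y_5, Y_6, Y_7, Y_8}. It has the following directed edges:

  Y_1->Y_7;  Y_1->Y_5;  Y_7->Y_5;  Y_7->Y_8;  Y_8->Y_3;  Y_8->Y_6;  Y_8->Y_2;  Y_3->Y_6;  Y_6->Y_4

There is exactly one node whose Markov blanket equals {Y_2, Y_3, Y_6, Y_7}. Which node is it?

Y_8

The target node must have every member of {Y_2, Y_3, Y_6, Y_7} as a parent, child, or co-parent, and no others.
Parents of Y_8: Y_7; children: Y_2, Y_3, Y_6; co-parents: Y_3.
These exactly cover the given set, so the node is Y_8.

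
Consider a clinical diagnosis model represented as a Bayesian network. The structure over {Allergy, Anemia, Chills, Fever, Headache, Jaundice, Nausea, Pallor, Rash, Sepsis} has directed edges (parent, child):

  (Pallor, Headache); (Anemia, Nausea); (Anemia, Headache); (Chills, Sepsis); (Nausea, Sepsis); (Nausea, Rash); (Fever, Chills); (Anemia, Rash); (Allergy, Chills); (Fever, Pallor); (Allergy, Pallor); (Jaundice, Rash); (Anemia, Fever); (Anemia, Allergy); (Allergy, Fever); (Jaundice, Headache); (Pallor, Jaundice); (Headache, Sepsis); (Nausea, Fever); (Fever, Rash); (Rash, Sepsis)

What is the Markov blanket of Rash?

{Anemia, Chills, Fever, Headache, Jaundice, Nausea, Sepsis}

The Markov blanket of a node is its parents, its children, and the other parents of its children.
Pa(Rash) = {Anemia, Fever, Jaundice, Nausea}.
Rash has child Sepsis.
For each child, the remaining parents (spouses of Rash):
  Sepsis: Chills, Headache, Nausea
So the Markov blanket of Rash is {Anemia, Chills, Fever, Headache, Jaundice, Nausea, Sepsis}.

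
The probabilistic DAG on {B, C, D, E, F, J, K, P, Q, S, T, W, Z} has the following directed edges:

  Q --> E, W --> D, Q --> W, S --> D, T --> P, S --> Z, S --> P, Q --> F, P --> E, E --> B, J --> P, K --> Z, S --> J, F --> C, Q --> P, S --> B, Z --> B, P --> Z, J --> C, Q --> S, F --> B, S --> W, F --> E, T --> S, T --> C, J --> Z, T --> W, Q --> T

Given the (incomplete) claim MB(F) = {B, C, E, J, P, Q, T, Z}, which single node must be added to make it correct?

S

F's parents: Q.
Children of F: B, C, E.
For each child, the remaining parents (spouses of F):
  E: P, Q
  C: J, T
  B: E, S, Z
MB(F) = {B, C, E, J, P, Q, S, T, Z}.
Comparing with the claimed set, S is missing.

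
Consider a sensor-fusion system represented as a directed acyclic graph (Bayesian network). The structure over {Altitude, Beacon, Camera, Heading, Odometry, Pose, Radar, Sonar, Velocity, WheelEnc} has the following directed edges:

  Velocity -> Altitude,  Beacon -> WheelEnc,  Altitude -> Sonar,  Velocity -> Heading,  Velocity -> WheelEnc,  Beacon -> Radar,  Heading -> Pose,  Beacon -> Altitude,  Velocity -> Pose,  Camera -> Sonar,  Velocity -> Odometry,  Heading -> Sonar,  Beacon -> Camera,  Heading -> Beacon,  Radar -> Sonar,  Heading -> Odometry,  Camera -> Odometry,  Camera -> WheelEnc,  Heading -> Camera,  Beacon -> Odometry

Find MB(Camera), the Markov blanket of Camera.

{Altitude, Beacon, Heading, Odometry, Radar, Sonar, Velocity, WheelEnc}

Camera's children: Odometry, Sonar, WheelEnc.
Camera has parents Beacon, Heading.
For each child, the remaining parents (spouses of Camera):
  Odometry: Beacon, Heading, Velocity
  WheelEnc: Beacon, Velocity
  Sonar: Altitude, Heading, Radar
Union: {Beacon, Heading} ∪ {Odometry, Sonar, WheelEnc} ∪ {Altitude, Beacon, Heading, Radar, Velocity} = {Altitude, Beacon, Heading, Odometry, Radar, Sonar, Velocity, WheelEnc}.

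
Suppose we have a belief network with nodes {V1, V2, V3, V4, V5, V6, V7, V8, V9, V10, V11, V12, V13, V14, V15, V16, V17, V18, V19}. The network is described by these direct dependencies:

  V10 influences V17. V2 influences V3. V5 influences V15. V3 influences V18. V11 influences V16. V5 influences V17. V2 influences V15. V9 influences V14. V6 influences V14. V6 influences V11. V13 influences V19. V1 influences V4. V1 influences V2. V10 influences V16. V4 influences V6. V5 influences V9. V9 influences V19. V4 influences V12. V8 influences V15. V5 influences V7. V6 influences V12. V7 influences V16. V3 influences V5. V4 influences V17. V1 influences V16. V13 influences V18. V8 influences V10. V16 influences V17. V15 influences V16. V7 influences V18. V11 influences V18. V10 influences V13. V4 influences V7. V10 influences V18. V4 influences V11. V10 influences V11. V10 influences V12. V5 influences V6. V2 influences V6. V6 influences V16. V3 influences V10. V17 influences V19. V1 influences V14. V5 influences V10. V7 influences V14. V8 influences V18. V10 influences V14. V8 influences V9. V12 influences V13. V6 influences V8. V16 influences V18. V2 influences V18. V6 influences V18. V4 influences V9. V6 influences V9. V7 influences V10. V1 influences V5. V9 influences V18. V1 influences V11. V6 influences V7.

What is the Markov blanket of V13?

{V2, V3, V6, V7, V8, V9, V10, V11, V12, V16, V17, V18, V19}

Parents of V13: V10, V12.
Ch(V13) = {V18, V19}.
Parents of each child, excluding V13:
  V18: V2, V3, V6, V7, V8, V9, V10, V11, V16
  V19: V9, V17
Union: {V10, V12} ∪ {V18, V19} ∪ {V2, V3, V6, V7, V8, V9, V10, V11, V16, V17} = {V2, V3, V6, V7, V8, V9, V10, V11, V12, V16, V17, V18, V19}.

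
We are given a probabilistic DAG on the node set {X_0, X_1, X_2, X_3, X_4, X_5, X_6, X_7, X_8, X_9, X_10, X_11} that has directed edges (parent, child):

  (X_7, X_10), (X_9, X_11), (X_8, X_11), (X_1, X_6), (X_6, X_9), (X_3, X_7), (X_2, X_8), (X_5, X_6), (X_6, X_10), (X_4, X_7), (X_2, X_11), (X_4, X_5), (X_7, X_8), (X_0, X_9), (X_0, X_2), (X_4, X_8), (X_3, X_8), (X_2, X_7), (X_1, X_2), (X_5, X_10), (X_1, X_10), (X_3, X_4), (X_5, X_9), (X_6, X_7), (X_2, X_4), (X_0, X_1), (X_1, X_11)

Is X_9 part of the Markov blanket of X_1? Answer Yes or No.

X_9 is a co-parent of X_1: both are parents of X_11.
So X_9 ∈ MB(X_1).

Yes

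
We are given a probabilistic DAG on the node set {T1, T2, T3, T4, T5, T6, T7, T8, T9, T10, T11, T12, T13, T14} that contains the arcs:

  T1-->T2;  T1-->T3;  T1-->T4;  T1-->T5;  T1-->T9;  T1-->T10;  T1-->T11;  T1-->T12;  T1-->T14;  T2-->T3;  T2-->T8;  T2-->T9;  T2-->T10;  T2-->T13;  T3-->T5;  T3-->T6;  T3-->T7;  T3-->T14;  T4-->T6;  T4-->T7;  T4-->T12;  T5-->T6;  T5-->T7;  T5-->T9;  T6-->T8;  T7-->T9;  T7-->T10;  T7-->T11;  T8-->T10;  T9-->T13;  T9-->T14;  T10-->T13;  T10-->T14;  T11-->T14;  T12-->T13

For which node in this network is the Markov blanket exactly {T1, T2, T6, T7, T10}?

The target node must have every member of {T1, T2, T6, T7, T10} as a parent, child, or co-parent, and no others.
Parents of T8: T2, T6; children: T10; co-parents: T1, T2, T7.
These exactly cover the given set, so the node is T8.

T8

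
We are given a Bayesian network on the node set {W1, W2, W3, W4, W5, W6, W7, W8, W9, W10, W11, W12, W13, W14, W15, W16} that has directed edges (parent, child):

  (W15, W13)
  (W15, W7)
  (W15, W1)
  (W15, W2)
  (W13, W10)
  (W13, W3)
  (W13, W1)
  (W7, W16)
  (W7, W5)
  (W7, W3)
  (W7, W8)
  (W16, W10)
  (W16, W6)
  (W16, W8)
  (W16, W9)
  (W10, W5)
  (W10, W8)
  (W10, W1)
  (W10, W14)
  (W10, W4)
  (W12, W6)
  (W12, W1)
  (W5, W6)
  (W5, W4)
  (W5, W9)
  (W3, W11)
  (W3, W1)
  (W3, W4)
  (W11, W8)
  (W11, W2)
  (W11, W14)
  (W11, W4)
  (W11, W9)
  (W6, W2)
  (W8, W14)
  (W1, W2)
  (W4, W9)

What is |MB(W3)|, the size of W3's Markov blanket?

9

Recall MB(v) = parents ∪ children ∪ spouses, where spouses are the other parents of v's children.
Parents of W3: W7, W13.
W3's children: W1, W4, W11.
For each child, the remaining parents (spouses of W3):
  W11 has no other parent.
  W1's other parents are W10, W12, W13, W15.
  W4's other parents are W5, W10, W11.
MB(W3) = {W1, W4, W5, W7, W10, W11, W12, W13, W15}, which has 9 nodes.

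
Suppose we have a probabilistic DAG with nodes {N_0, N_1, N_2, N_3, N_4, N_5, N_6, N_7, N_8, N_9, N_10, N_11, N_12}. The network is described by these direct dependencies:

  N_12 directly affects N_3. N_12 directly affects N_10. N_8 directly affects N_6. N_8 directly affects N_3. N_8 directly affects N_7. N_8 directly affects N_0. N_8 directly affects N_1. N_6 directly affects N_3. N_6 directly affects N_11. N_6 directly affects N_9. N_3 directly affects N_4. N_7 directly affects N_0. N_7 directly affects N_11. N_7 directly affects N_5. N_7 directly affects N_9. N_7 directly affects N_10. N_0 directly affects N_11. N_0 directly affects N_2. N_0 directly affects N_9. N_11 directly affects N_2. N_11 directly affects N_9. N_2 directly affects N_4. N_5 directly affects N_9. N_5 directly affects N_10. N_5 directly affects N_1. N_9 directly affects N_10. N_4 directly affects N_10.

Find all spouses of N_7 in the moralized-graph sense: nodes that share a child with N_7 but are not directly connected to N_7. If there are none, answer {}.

Children of N_7: N_0, N_5, N_9, N_10, N_11.
  parents(N_0) \ {N_7} = {N_8}.
  N_11's other parents are N_0, N_6.
  N_5 has no other parent.
  parents(N_9) \ {N_7} = {N_0, N_5, N_6, N_11}.
  parents(N_10) \ {N_7} = {N_4, N_5, N_9, N_12}.
Excluding nodes already adjacent to N_7 (N_0, N_5, N_8, N_9, N_10, N_11), the co-parent-only contribution is {N_4, N_6, N_12}.

{N_4, N_6, N_12}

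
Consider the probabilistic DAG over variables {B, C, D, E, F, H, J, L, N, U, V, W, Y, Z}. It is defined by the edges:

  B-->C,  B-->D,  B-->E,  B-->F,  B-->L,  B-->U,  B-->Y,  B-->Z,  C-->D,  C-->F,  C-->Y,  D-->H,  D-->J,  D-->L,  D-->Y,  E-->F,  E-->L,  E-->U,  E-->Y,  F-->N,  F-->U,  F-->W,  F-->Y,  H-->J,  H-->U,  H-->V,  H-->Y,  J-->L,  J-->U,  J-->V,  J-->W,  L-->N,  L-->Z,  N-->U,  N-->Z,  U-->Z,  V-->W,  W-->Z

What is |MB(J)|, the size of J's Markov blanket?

10

A node's Markov blanket = Pa ∪ Ch ∪ (parents of Ch other than the node itself).
J's parents: D, H.
Children of J: L, U, V, W.
Other parents of J's children:
  L: B, D, E
  U: B, E, F, H, N
  V: H
  W: F, V
MB(J) = {B, D, E, F, H, L, N, U, V, W}, which has 10 nodes.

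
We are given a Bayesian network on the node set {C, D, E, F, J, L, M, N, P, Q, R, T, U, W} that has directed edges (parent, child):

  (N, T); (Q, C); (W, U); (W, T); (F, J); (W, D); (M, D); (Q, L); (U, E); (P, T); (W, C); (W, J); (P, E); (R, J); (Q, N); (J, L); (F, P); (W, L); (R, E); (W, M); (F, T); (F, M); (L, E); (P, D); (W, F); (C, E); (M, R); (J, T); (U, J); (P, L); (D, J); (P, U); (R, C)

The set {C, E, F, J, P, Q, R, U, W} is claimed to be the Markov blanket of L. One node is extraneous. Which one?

A node's Markov blanket = Pa ∪ Ch ∪ (parents of Ch other than the node itself).
Ch(L) = {E}.
L has parents J, P, Q, W.
Co-parents of L (other parents of its children):
  E also has parents C, P, R, U.
MB(L) = {C, E, J, P, Q, R, U, W}.
F is neither a parent, child, nor co-parent of L, so it does not belong.

F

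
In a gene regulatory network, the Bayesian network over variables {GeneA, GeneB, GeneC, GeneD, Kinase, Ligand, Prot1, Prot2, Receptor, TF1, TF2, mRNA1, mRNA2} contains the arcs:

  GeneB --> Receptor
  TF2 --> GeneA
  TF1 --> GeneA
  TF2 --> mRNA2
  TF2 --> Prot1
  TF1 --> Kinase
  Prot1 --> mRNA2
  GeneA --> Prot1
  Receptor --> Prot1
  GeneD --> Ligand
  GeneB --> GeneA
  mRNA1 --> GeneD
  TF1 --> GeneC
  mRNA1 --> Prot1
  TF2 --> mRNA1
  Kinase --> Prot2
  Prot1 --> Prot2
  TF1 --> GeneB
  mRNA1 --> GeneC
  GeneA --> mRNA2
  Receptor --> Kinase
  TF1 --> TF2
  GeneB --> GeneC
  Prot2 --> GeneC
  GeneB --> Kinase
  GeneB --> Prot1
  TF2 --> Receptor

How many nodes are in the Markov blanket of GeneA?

A node's Markov blanket = Pa ∪ Ch ∪ (parents of Ch other than the node itself).
GeneA's parents: GeneB, TF1, TF2.
Ch(GeneA) = {Prot1, mRNA2}.
For each child, the remaining parents (spouses of GeneA):
  Prot1's other parents are GeneB, Receptor, TF2, mRNA1.
  mRNA2's other parents are Prot1, TF2.
MB(GeneA) = {GeneB, Prot1, Receptor, TF1, TF2, mRNA1, mRNA2}, which has 7 nodes.

7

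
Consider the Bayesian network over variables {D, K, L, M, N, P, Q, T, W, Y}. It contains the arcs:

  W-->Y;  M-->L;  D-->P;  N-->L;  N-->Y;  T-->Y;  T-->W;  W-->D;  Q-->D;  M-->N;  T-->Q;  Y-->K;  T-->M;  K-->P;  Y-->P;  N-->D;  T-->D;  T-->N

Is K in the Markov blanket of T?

T's parents: none.
T's children: D, M, N, Q, W, Y.
For each child, the remaining parents (spouses of T):
  W: no additional parents.
  Q: no additional parents.
  M: no additional parents.
  N also has parent M.
  parents(Y) \ {T} = {N, W}.
  D's other parents are N, Q, W.
MB(T) = {D, M, N, Q, W, Y}; K is not in this set.

No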